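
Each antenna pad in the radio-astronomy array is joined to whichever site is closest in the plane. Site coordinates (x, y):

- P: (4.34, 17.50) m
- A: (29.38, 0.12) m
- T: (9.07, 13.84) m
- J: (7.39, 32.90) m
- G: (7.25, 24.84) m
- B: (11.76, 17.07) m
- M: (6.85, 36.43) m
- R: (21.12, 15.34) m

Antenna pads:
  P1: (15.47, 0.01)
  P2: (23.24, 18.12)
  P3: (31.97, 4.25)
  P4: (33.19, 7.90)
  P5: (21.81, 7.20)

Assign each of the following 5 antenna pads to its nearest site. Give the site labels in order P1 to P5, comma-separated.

P1 → A (d²=193.50)
P2 → R (d²=12.22)
P3 → A (d²=23.76)
P4 → A (d²=75.04)
P5 → R (d²=66.74)

A, R, A, A, R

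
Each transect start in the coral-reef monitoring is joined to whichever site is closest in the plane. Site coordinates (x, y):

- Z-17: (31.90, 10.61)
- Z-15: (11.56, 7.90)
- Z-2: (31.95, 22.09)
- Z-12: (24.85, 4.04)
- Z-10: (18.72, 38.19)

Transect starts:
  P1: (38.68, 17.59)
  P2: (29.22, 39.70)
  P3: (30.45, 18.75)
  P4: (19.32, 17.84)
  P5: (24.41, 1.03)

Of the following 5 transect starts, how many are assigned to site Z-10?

1

P1 → Z-2
P2 → Z-10
P3 → Z-2
P4 → Z-15
P5 → Z-12
1 of the 5 goes to Z-10.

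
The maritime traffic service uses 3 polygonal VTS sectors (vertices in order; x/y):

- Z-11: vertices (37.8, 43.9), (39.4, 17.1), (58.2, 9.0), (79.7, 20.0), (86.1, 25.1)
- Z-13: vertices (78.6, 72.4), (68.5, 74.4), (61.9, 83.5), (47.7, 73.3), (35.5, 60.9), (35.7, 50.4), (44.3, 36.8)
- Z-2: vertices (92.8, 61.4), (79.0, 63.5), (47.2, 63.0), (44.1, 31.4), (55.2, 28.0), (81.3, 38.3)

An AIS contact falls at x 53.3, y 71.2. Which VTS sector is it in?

Z-13

Cast a ray rightward from (53.3, 71.2). For each polygon, the edges (by vertex number in listed order) whose endpoints lie on opposite sides of y = 71.2, where each meets that height, and whether that is right or left of the point:
Z-11: no edge straddles that height → 0 crossings.
Z-13: 4–5 at x≈45.63 (left), 7–1 at x≈77.44 (right) → 1 crossing.
Z-2: no edge straddles that height → 0 crossings.
Only Z-13 has an odd count, so the point is inside Z-13.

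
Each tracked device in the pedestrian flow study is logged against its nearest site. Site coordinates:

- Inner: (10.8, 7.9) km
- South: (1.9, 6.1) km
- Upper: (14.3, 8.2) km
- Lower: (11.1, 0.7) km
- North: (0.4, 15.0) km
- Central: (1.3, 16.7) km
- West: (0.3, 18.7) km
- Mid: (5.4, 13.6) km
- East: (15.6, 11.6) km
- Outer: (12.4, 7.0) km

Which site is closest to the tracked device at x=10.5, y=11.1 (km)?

Inner

Squared distances to each site:
Inner: 10.330; South: 98.960; Upper: 22.850; Lower: 108.520; North: 117.220; Central: 116.000; West: 161.800; Mid: 32.260; East: 26.260; Outer: 20.420.
Minimum at Inner.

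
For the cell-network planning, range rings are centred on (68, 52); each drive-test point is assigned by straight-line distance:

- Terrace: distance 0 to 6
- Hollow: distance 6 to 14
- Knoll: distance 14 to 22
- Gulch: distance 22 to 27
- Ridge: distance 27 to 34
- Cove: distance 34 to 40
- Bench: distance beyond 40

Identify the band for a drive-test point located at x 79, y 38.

Knoll

Distance = √((79−68)² + (38−52)²) = √(121.000 + 196.000) = 17.804.
14 ≤ 17.804 < 22 → Knoll.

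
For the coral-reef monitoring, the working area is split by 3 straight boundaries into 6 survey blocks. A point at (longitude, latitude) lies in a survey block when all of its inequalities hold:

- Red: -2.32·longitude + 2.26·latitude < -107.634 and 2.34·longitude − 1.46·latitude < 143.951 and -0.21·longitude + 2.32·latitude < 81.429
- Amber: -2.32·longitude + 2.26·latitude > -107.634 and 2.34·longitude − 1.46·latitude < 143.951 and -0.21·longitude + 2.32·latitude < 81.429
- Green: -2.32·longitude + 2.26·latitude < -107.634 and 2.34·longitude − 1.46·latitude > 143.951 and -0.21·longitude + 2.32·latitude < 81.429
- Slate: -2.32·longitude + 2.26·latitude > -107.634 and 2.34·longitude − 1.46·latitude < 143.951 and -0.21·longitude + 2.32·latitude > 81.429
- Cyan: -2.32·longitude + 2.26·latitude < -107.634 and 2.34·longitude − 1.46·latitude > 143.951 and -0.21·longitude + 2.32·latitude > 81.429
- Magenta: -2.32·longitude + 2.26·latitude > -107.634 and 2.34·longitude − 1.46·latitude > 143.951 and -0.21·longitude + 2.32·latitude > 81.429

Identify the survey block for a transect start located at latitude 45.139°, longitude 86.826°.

Slate

-2.32·86.826 + 2.26·45.139 = -99.422, which is > -107.634
2.34·86.826 − 1.46·45.139 = 137.270, which is < 143.951
-0.21·86.826 + 2.32·45.139 = 86.489, which is > 81.429
This sign pattern matches Slate.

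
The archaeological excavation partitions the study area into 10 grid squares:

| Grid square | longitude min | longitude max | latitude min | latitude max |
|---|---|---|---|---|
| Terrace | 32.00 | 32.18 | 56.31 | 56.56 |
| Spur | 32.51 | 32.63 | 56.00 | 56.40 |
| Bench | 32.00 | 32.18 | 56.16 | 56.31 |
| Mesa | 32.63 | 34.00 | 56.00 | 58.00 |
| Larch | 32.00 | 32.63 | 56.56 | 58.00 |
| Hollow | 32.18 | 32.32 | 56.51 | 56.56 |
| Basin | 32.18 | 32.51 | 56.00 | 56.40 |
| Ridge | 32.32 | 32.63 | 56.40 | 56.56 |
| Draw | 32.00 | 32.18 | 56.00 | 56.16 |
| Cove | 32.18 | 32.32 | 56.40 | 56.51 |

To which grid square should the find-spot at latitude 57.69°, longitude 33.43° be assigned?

Mesa

The point has longitude = 33.43 and latitude = 57.69.
Only Mesa satisfies 32.63 ≤ longitude ≤ 34.00 and 56.00 ≤ latitude ≤ 58.00.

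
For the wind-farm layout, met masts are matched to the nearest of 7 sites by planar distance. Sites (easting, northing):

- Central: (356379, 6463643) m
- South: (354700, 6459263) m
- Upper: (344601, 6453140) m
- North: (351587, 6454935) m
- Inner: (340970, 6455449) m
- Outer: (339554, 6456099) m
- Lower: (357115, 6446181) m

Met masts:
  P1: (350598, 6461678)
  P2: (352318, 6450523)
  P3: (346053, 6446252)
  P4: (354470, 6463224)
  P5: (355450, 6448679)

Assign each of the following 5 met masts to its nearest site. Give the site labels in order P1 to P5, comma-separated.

South, North, Upper, Central, Lower

P1 → South (d²=22658629.00)
P2 → North (d²=20000105.00)
P3 → Upper (d²=49552848.00)
P4 → Central (d²=3819842.00)
P5 → Lower (d²=9012229.00)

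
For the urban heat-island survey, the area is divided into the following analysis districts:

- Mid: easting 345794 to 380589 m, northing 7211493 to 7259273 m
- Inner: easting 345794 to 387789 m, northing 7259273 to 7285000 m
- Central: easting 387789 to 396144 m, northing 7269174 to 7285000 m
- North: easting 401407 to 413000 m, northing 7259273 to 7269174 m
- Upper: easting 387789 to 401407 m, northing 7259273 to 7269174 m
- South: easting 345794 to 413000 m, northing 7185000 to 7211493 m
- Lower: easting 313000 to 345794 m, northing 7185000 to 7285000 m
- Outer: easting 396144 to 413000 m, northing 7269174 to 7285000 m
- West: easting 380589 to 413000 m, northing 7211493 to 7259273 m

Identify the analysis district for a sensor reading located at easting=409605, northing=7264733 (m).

The point has easting = 409605 and northing = 7264733.
Only North satisfies 401407 ≤ easting ≤ 413000 and 7259273 ≤ northing ≤ 7269174.

North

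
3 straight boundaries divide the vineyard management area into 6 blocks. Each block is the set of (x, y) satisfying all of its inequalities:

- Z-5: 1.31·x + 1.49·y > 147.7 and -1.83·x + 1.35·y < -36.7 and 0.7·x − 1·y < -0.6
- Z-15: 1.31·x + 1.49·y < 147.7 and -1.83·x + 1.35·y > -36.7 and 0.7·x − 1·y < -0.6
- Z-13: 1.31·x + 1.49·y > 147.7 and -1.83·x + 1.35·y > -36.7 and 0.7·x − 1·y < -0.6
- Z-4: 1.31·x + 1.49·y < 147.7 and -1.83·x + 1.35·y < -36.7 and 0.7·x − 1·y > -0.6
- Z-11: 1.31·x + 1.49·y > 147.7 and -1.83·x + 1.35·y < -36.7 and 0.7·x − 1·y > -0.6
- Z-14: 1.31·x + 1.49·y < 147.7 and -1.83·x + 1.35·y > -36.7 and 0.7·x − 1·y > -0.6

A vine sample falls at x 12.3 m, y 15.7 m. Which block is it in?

Z-15

1.31·12.3 + 1.49·15.7 = 39.506, which is < 147.7
-1.83·12.3 + 1.35·15.7 = -1.314, which is > -36.7
0.7·12.3 − 1·15.7 = -7.090, which is < -0.6
This sign pattern matches Z-15.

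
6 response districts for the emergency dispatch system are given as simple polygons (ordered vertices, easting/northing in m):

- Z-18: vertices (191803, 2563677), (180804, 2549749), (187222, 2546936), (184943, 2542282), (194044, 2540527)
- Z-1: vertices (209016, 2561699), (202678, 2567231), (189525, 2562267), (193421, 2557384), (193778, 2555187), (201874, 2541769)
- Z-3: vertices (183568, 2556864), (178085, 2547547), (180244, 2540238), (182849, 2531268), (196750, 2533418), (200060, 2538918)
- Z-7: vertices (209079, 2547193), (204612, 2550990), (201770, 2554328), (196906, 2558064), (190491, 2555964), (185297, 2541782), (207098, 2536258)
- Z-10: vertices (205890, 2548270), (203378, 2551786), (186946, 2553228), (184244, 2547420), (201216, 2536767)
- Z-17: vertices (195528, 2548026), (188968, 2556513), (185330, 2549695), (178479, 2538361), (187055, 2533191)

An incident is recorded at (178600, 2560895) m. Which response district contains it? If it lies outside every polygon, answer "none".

Cast a ray rightward from (178600, 2560895). For each polygon, the edges (by vertex number in listed order) whose endpoints lie on opposite sides of northing = 2560895, where each meets that height, and whether that is right or left of the point:
Z-18: 1–2 at easting≈189606.0 (right), 5–1 at easting≈192072.3 (right) → 2 crossings.
Z-1: 3–4 at easting≈190619.7 (right), 6–1 at easting≈208727.9 (right) → 2 crossings.
Z-3: no edge straddles that height → 0 crossings.
Z-7: no edge straddles that height → 0 crossings.
Z-10: no edge straddles that height → 0 crossings.
Z-17: no edge straddles that height → 0 crossings.
All counts are even, so the point lies outside every listed polygon.

none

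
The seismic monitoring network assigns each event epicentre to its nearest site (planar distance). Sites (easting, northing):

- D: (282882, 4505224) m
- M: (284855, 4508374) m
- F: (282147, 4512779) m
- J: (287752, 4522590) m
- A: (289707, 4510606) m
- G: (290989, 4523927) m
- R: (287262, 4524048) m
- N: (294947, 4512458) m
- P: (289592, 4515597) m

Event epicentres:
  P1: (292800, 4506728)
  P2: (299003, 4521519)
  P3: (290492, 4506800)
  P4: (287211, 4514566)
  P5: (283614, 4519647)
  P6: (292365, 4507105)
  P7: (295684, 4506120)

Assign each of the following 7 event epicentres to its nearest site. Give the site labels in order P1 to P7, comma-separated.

P1 → A (d²=24605533.00)
P2 → G (d²=70022660.00)
P3 → A (d²=15101861.00)
P4 → P (d²=6732122.00)
P5 → J (d²=25784293.00)
P6 → A (d²=19321965.00)
P7 → N (d²=40713413.00)

A, G, A, P, J, A, N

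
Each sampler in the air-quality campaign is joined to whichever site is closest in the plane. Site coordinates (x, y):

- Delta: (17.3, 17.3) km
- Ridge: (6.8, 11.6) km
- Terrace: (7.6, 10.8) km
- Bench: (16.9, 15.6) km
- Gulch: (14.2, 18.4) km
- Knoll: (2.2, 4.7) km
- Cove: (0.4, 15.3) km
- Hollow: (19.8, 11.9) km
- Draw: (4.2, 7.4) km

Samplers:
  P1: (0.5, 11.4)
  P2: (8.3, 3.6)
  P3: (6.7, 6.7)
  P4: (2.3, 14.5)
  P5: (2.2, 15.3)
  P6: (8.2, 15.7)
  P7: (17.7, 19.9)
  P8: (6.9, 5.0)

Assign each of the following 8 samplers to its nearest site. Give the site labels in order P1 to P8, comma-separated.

Cove, Draw, Draw, Cove, Cove, Ridge, Delta, Draw

P1 → Cove (d²=15.22)
P2 → Draw (d²=31.25)
P3 → Draw (d²=6.74)
P4 → Cove (d²=4.25)
P5 → Cove (d²=3.24)
P6 → Ridge (d²=18.77)
P7 → Delta (d²=6.92)
P8 → Draw (d²=13.05)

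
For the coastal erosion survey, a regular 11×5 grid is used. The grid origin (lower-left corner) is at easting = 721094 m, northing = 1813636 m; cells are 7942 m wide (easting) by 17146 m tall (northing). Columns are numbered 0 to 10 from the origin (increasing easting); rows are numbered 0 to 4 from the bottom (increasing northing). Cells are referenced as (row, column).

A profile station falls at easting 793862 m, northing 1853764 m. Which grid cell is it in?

Column index: ⌊(793862 − 721094) / 7942⌋ = ⌊9.162⌋ = 9
Row offset from origin: ⌊(1853764 − 1813636) / 17146⌋ = ⌊2.340⌋ = 2 → row 2

(2, 9)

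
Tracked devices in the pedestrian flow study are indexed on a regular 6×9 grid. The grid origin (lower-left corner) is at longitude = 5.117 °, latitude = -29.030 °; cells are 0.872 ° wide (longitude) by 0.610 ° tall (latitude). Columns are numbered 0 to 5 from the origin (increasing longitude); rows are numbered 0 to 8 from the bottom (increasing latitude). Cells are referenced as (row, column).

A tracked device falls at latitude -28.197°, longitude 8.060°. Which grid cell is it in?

Column index: ⌊(8.060 − 5.117) / 0.872⌋ = ⌊3.375⌋ = 3
Row offset from origin: ⌊(-28.197 − -29.030) / 0.610⌋ = ⌊1.366⌋ = 1 → row 1

(1, 3)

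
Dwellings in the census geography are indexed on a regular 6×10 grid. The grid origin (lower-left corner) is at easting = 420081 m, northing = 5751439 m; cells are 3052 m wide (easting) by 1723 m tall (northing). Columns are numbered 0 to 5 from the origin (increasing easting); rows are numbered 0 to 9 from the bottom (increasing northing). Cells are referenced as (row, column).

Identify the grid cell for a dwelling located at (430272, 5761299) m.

(5, 3)

Column index: ⌊(430272 − 420081) / 3052⌋ = ⌊3.339⌋ = 3
Row offset from origin: ⌊(5761299 − 5751439) / 1723⌋ = ⌊5.723⌋ = 5 → row 5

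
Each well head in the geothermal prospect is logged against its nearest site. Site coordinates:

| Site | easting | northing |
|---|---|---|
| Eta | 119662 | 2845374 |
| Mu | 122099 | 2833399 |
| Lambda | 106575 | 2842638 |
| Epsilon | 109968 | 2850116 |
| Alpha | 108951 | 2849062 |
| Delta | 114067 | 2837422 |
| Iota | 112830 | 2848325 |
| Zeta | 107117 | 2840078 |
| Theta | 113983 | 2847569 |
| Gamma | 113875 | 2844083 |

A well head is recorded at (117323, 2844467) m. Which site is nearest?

Eta

Squared distances to each site:
Eta: 6293570.000; Mu: 145310800.000; Lambda: 118864745.000; Epsilon: 86007226.000; Alpha: 91204409.000; Delta: 60233561.000; Iota: 35071213.000; Zeta: 123425757.000; Theta: 20778004.000; Gamma: 12036160.000.
Minimum at Eta.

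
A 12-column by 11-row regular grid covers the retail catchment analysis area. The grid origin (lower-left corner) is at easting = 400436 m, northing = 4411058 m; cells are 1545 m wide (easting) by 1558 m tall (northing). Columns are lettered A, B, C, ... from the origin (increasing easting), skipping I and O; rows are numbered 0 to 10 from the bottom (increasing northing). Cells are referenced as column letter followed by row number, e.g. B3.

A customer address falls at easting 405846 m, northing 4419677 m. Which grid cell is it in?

D5

Column index: ⌊(405846 − 400436) / 1545⌋ = ⌊3.502⌋ = 3 → column D
Row offset from origin: ⌊(4419677 − 4411058) / 1558⌋ = ⌊5.532⌋ = 5 → row 5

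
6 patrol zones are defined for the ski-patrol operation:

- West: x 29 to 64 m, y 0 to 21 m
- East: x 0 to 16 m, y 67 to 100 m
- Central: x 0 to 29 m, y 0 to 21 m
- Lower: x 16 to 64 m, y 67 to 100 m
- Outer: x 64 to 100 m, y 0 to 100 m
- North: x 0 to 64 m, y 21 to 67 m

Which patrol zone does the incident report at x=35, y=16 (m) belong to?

West

The point has x = 35 and y = 16.
Only West satisfies 29 ≤ x ≤ 64 and 0 ≤ y ≤ 21.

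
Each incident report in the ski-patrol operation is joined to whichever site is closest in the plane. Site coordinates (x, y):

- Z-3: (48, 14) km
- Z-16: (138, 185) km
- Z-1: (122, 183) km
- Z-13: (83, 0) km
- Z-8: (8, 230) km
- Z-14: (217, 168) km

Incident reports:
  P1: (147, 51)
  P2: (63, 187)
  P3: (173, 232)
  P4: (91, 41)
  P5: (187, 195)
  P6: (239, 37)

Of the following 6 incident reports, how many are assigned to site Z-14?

P1 → Z-13
P2 → Z-1
P3 → Z-16
P4 → Z-13
P5 → Z-14
P6 → Z-14
2 of the 6 go to Z-14.

2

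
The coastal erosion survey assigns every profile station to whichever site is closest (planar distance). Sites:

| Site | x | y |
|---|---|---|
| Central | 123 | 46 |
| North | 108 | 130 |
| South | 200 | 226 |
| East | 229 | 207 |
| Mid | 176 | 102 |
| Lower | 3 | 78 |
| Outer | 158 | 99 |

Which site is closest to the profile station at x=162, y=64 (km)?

Squared distances to each site:
Central: 1845.000; North: 7272.000; South: 27688.000; East: 24938.000; Mid: 1640.000; Lower: 25477.000; Outer: 1241.000.
Minimum at Outer.

Outer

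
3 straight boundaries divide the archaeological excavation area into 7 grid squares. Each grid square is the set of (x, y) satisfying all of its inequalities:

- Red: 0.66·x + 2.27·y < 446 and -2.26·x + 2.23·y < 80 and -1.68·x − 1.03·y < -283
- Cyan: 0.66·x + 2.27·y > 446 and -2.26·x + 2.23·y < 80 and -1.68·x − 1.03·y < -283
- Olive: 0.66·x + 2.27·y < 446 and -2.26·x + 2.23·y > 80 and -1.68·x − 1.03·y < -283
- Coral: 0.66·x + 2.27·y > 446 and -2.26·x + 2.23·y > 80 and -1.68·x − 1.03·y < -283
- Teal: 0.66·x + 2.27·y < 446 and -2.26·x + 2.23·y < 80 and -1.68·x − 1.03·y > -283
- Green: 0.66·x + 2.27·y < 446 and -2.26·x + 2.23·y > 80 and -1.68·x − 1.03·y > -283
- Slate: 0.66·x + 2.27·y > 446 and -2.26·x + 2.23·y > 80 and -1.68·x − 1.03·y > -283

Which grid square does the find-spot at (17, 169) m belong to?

Green

0.66·17 + 2.27·169 = 394.850, which is < 446
-2.26·17 + 2.23·169 = 338.450, which is > 80
-1.68·17 − 1.03·169 = -202.630, which is > -283
This sign pattern matches Green.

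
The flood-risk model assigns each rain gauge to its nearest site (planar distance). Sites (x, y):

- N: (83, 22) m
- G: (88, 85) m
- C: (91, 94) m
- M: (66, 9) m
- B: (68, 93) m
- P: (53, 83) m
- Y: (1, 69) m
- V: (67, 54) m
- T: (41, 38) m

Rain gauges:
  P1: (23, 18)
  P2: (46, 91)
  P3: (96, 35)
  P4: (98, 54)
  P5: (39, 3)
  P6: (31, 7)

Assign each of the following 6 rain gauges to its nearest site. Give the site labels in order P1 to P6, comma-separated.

P1 → T (d²=724.00)
P2 → P (d²=113.00)
P3 → N (d²=338.00)
P4 → V (d²=961.00)
P5 → M (d²=765.00)
P6 → T (d²=1061.00)

T, P, N, V, M, T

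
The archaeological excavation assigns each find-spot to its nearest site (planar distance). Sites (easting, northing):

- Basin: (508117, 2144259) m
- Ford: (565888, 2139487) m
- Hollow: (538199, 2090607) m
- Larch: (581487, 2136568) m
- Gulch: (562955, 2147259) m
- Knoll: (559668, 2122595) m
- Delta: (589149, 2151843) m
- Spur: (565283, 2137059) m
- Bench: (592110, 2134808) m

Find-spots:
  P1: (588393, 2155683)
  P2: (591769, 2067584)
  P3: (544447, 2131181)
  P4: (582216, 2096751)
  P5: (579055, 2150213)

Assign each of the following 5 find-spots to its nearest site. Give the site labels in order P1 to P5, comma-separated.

P1 → Delta (d²=15317136.00)
P2 → Hollow (d²=3399803429.00)
P3 → Knoll (d²=305398237.00)
P4 → Knoll (d²=1176324640.00)
P5 → Delta (d²=104545736.00)

Delta, Hollow, Knoll, Knoll, Delta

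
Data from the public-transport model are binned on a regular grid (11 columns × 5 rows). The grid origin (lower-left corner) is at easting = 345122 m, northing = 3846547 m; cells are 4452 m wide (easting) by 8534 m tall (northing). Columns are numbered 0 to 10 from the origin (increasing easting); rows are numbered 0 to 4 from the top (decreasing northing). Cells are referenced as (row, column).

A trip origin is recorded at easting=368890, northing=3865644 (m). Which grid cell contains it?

Column index: ⌊(368890 − 345122) / 4452⌋ = ⌊5.339⌋ = 5
Row offset from origin: ⌊(3865644 − 3846547) / 8534⌋ = ⌊2.238⌋ = 2 → row 2 (counted from top)

(2, 5)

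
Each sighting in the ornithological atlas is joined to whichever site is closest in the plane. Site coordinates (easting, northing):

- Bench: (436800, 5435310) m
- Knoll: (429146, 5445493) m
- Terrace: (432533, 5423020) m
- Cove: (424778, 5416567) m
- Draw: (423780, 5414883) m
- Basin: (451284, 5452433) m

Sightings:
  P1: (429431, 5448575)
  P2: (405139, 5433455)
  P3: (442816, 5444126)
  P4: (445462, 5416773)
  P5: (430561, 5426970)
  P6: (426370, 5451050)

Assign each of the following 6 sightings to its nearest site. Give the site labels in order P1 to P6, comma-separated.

Knoll, Cove, Bench, Terrace, Terrace, Knoll

P1 → Knoll (d²=9579949.00)
P2 → Cove (d²=670894865.00)
P3 → Bench (d²=113914112.00)
P4 → Terrace (d²=206184050.00)
P5 → Terrace (d²=19491284.00)
P6 → Knoll (d²=38586425.00)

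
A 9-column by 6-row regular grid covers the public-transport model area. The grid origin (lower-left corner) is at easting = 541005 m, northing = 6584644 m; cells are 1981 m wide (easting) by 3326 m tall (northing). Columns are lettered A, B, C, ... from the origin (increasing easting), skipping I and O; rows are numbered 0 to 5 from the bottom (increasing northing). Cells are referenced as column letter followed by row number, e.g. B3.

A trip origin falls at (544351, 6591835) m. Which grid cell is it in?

B2

Column index: ⌊(544351 − 541005) / 1981⌋ = ⌊1.689⌋ = 1 → column B
Row offset from origin: ⌊(6591835 − 6584644) / 3326⌋ = ⌊2.162⌋ = 2 → row 2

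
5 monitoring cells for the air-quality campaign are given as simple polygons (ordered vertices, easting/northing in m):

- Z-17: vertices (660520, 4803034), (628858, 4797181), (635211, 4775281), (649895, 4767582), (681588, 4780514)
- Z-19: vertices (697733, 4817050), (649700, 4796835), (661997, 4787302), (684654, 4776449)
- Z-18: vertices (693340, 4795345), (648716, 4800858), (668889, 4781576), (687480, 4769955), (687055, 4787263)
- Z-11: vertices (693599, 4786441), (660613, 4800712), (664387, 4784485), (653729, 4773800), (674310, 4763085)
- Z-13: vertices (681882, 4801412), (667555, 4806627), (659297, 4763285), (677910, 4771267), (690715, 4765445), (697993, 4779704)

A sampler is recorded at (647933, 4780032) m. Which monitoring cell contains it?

Z-17

Cast a ray rightward from (647933, 4780032). For each polygon, the edges (by vertex number in listed order) whose endpoints lie on opposite sides of northing = 4780032, where each meets that height, and whether that is right or left of the point:
Z-17: 2–3 at easting≈633832.8 (left), 4–5 at easting≈680406.7 (right) → 1 crossing.
Z-19: 3–4 at easting≈677174.0 (right), 4–1 at easting≈685808.2 (right) → 2 crossings.
Z-18: 3–4 at easting≈671359.1 (right), 4–5 at easting≈687232.6 (right) → 2 crossings.
Z-11: 3–4 at easting≈659945.3 (right), 5–1 at easting≈688306.0 (right) → 2 crossings.
Z-13: 2–3 at easting≈662487.8 (right), 6–1 at easting≈697749.6 (right) → 2 crossings.
Only Z-17 has an odd count, so the point is inside Z-17.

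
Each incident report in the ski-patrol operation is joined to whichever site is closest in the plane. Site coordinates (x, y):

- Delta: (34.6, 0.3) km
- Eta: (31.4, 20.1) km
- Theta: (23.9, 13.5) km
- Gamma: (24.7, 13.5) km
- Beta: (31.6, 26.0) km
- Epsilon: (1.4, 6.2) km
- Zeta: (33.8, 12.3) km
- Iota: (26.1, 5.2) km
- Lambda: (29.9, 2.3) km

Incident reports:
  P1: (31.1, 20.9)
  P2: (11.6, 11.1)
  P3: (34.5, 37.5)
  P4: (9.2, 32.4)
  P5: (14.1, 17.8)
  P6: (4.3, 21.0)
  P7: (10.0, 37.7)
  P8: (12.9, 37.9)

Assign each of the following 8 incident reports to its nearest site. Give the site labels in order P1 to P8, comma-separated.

P1 → Eta (d²=0.73)
P2 → Epsilon (d²=128.05)
P3 → Beta (d²=140.66)
P4 → Beta (d²=542.72)
P5 → Theta (d²=114.53)
P6 → Epsilon (d²=227.45)
P7 → Beta (d²=603.45)
P8 → Beta (d²=491.30)

Eta, Epsilon, Beta, Beta, Theta, Epsilon, Beta, Beta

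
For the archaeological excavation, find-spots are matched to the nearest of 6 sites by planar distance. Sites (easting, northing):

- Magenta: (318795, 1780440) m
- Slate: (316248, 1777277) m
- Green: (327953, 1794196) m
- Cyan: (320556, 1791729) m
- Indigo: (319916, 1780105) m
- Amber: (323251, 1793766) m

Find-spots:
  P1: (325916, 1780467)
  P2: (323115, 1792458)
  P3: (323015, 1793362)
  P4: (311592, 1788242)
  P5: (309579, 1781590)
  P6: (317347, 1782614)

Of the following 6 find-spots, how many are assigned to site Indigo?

P1 → Indigo
P2 → Amber
P3 → Amber
P4 → Cyan
P5 → Slate
P6 → Magenta
1 of the 6 goes to Indigo.

1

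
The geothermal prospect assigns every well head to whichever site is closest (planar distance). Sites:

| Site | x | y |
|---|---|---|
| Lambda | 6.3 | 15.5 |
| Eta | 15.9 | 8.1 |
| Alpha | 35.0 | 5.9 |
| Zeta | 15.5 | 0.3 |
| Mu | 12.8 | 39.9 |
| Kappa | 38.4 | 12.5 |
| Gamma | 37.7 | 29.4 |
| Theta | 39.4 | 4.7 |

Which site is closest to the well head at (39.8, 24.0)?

Squared distances to each site:
Lambda: 1194.500; Eta: 824.020; Alpha: 350.650; Zeta: 1152.180; Mu: 981.810; Kappa: 134.210; Gamma: 33.570; Theta: 372.650.
Minimum at Gamma.

Gamma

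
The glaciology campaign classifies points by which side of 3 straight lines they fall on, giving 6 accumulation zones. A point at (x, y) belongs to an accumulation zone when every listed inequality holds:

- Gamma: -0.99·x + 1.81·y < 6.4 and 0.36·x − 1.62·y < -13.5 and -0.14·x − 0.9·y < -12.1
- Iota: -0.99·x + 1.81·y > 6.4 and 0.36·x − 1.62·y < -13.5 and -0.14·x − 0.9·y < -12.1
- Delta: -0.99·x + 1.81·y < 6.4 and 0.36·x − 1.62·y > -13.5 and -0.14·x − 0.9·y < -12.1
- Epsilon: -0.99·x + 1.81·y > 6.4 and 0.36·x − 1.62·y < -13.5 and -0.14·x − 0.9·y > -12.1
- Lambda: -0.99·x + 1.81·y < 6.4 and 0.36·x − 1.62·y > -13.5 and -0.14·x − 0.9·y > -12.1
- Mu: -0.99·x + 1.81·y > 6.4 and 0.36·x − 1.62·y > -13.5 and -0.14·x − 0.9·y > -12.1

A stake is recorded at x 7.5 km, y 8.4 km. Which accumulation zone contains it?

Mu

-0.99·7.5 + 1.81·8.4 = 7.779, which is > 6.4
0.36·7.5 − 1.62·8.4 = -10.908, which is > -13.5
-0.14·7.5 − 0.9·8.4 = -8.610, which is > -12.1
This sign pattern matches Mu.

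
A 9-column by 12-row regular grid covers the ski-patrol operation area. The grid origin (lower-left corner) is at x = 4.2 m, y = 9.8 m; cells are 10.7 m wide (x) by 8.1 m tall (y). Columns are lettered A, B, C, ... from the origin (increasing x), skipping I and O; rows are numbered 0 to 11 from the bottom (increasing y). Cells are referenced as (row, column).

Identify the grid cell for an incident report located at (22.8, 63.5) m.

(6, B)

Column index: ⌊(22.8 − 4.2) / 10.7⌋ = ⌊1.738⌋ = 1 → column B
Row offset from origin: ⌊(63.5 − 9.8) / 8.1⌋ = ⌊6.630⌋ = 6 → row 6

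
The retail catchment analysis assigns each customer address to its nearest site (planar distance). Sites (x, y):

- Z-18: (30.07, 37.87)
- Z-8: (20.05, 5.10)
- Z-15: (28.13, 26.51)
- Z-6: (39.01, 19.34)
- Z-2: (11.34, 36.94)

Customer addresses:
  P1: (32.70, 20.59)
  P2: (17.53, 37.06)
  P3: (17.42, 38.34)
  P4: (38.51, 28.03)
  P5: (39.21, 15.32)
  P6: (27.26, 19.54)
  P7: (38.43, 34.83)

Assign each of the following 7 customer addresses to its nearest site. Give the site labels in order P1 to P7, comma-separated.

P1 → Z-6 (d²=41.38)
P2 → Z-2 (d²=38.33)
P3 → Z-2 (d²=38.93)
P4 → Z-6 (d²=75.77)
P5 → Z-6 (d²=16.20)
P6 → Z-15 (d²=49.34)
P7 → Z-18 (d²=79.13)

Z-6, Z-2, Z-2, Z-6, Z-6, Z-15, Z-18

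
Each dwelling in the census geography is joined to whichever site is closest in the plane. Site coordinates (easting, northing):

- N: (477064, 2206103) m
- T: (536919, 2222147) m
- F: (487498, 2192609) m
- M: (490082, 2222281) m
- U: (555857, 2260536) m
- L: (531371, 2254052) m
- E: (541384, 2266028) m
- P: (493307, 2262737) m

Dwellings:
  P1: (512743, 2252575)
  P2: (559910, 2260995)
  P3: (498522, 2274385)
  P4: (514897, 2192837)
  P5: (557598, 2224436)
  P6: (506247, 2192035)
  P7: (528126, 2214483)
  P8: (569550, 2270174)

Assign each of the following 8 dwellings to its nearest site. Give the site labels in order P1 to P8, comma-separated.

L, U, P, F, T, F, T, U

P1 → L (d²=349183913.00)
P2 → U (d²=16637490.00)
P3 → P (d²=162872129.00)
P4 → F (d²=750757185.00)
P5 → T (d²=432860562.00)
P6 → F (d²=351854477.00)
P7 → T (d²=136053745.00)
P8 → U (d²=280389293.00)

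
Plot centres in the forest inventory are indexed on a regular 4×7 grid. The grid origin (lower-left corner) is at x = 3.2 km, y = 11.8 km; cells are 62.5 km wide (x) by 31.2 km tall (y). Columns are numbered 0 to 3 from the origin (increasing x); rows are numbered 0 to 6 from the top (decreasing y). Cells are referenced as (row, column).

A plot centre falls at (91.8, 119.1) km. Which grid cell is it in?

(3, 1)

Column index: ⌊(91.8 − 3.2) / 62.5⌋ = ⌊1.418⌋ = 1
Row offset from origin: ⌊(119.1 − 11.8) / 31.2⌋ = ⌊3.439⌋ = 3 → row 3 (counted from top)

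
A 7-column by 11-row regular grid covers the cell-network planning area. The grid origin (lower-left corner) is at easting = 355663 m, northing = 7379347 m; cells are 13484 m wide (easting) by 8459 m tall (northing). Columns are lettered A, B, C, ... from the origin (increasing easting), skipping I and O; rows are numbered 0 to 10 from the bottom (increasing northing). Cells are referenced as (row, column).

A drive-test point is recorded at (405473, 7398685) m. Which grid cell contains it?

(2, D)

Column index: ⌊(405473 − 355663) / 13484⌋ = ⌊3.694⌋ = 3 → column D
Row offset from origin: ⌊(7398685 − 7379347) / 8459⌋ = ⌊2.286⌋ = 2 → row 2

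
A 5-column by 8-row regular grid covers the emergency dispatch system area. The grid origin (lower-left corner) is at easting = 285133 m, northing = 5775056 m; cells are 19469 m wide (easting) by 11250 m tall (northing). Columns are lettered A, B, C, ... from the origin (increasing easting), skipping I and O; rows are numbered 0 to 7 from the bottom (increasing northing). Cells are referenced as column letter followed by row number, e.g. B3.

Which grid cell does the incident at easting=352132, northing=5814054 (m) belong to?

D3

Column index: ⌊(352132 − 285133) / 19469⌋ = ⌊3.441⌋ = 3 → column D
Row offset from origin: ⌊(5814054 − 5775056) / 11250⌋ = ⌊3.466⌋ = 3 → row 3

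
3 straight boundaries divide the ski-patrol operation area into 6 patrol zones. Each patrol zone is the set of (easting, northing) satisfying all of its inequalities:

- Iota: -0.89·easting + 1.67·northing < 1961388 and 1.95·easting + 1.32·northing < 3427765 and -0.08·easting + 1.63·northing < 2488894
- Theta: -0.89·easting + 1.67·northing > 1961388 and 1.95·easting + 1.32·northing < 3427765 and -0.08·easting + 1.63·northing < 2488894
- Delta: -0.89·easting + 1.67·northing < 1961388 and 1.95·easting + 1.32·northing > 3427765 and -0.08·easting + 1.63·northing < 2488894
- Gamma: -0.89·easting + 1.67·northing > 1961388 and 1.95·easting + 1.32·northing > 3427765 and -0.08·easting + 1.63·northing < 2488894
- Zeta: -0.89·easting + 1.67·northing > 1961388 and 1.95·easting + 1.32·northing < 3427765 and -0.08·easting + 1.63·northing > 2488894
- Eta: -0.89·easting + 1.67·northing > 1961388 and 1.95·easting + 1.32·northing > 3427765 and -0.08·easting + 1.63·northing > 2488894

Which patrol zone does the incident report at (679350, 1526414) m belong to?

Iota

-0.89·679350 + 1.67·1526414 = 1944489.880, which is < 1961388
1.95·679350 + 1.32·1526414 = 3339598.980, which is < 3427765
-0.08·679350 + 1.63·1526414 = 2433706.820, which is < 2488894
This sign pattern matches Iota.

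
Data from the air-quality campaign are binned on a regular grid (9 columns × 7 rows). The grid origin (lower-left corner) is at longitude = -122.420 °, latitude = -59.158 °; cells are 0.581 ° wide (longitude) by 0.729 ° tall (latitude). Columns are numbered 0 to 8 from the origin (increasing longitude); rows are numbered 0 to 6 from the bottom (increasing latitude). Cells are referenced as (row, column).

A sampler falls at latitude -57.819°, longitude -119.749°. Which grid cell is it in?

(1, 4)

Column index: ⌊(-119.749 − -122.420) / 0.581⌋ = ⌊4.597⌋ = 4
Row offset from origin: ⌊(-57.819 − -59.158) / 0.729⌋ = ⌊1.837⌋ = 1 → row 1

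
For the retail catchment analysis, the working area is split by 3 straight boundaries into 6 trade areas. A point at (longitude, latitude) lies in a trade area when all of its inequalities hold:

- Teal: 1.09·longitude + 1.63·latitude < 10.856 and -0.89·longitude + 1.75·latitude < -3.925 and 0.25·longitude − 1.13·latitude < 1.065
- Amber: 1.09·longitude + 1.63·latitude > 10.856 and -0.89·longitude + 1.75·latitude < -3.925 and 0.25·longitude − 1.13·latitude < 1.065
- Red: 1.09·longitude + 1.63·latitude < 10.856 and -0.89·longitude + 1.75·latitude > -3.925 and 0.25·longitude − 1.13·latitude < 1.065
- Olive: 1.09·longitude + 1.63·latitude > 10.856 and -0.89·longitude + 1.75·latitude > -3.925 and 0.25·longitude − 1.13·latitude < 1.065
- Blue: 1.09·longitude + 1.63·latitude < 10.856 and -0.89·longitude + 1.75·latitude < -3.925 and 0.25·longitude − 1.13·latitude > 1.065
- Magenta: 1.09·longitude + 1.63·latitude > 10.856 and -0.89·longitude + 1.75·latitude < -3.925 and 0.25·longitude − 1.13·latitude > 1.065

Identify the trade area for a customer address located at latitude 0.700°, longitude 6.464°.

Teal

1.09·6.464 + 1.63·0.700 = 8.187, which is < 10.856
-0.89·6.464 + 1.75·0.700 = -4.528, which is < -3.925
0.25·6.464 − 1.13·0.700 = 0.825, which is < 1.065
This sign pattern matches Teal.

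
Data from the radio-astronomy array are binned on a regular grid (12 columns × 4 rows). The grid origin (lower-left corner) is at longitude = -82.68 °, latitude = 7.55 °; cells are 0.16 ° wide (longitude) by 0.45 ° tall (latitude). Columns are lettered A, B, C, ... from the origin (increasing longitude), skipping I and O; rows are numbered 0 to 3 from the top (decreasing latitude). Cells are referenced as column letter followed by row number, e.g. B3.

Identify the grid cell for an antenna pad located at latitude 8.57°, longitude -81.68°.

G1

Column index: ⌊(-81.68 − -82.68) / 0.16⌋ = ⌊6.250⌋ = 6 → column G
Row offset from origin: ⌊(8.57 − 7.55) / 0.45⌋ = ⌊2.267⌋ = 2 → row 1 (counted from top)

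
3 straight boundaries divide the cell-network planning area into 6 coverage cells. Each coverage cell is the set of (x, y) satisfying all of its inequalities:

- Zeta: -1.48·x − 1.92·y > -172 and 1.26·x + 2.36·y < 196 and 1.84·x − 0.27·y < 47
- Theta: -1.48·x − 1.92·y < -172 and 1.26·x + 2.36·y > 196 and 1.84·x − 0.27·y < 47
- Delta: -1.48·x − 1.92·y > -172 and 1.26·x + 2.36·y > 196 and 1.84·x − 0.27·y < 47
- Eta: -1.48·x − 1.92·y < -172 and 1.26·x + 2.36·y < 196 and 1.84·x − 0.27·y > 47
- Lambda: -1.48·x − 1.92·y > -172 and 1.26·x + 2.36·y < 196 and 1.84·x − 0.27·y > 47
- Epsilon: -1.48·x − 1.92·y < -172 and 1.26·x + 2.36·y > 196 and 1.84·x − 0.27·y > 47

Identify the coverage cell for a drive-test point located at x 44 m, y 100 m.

-1.48·44 − 1.92·100 = -257.120, which is < -172
1.26·44 + 2.36·100 = 291.440, which is > 196
1.84·44 − 0.27·100 = 53.960, which is > 47
This sign pattern matches Epsilon.

Epsilon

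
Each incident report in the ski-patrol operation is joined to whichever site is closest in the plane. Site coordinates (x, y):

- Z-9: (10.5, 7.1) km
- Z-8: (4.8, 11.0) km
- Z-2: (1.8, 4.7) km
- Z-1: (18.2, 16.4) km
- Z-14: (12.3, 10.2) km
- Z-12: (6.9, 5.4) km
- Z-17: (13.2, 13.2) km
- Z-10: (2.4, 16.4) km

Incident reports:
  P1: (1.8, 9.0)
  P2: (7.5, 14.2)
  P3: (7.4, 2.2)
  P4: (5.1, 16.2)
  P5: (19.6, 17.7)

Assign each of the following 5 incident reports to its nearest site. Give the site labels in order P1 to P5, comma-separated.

Z-8, Z-8, Z-12, Z-10, Z-1

P1 → Z-8 (d²=13.00)
P2 → Z-8 (d²=17.53)
P3 → Z-12 (d²=10.49)
P4 → Z-10 (d²=7.33)
P5 → Z-1 (d²=3.65)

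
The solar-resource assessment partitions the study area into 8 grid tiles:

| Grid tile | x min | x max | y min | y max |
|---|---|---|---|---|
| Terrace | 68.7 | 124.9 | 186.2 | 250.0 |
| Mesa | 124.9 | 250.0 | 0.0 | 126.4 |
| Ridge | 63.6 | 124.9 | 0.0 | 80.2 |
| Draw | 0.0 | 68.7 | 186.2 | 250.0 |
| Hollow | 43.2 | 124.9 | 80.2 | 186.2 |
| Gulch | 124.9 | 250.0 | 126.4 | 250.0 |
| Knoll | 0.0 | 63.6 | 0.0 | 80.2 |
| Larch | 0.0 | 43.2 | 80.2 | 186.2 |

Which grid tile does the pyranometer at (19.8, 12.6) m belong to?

The point has x = 19.8 and y = 12.6.
Only Knoll satisfies 0.0 ≤ x ≤ 63.6 and 0.0 ≤ y ≤ 80.2.

Knoll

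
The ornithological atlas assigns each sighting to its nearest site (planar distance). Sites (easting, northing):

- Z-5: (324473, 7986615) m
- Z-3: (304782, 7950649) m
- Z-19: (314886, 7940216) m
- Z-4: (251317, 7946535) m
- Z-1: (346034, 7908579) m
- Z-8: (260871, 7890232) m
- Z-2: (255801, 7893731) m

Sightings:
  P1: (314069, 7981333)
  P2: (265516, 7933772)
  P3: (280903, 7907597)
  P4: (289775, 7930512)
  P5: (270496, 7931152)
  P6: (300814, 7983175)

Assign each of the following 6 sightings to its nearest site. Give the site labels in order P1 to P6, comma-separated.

P1 → Z-5 (d²=136142740.00)
P2 → Z-4 (d²=364505770.00)
P3 → Z-8 (d²=702824249.00)
P4 → Z-3 (d²=630708818.00)
P5 → Z-4 (d²=604470730.00)
P6 → Z-5 (d²=571581881.00)

Z-5, Z-4, Z-8, Z-3, Z-4, Z-5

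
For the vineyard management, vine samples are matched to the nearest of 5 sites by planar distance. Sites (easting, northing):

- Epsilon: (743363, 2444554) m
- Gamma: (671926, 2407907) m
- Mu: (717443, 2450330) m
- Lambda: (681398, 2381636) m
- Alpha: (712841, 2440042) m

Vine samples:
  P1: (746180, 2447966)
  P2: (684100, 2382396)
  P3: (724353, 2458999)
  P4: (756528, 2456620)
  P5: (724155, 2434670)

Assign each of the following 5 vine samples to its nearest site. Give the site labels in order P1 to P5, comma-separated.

Epsilon, Lambda, Mu, Epsilon, Alpha

P1 → Epsilon (d²=19577233.00)
P2 → Lambda (d²=7878404.00)
P3 → Mu (d²=122899661.00)
P4 → Epsilon (d²=318905581.00)
P5 → Alpha (d²=156864980.00)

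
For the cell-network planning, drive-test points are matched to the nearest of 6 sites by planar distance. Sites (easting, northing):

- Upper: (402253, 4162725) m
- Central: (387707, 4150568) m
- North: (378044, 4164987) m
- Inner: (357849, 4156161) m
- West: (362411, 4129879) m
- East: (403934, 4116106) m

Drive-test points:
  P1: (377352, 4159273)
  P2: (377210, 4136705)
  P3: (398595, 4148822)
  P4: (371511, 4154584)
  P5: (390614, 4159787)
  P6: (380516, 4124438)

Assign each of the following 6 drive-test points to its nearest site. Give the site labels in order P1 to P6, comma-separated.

North, West, Central, North, Central, West

P1 → North (d²=33128660.00)
P2 → West (d²=265604677.00)
P3 → Central (d²=121597060.00)
P4 → North (d²=150902498.00)
P5 → Central (d²=93440610.00)
P6 → West (d²=357395506.00)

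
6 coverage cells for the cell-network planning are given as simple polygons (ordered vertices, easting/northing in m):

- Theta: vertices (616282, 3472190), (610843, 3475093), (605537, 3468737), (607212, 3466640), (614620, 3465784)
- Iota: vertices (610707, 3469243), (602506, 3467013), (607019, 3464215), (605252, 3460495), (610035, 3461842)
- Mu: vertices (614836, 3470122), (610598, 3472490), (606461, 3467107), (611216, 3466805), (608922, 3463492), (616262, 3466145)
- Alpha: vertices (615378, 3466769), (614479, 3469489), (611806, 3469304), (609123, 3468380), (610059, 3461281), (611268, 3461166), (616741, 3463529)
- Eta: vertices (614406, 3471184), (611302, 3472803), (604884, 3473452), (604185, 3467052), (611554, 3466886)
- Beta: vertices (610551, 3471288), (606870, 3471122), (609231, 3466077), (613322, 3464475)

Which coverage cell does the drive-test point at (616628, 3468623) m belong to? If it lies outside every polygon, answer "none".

Cast a ray rightward from (616628, 3468623). For each polygon, the edges (by vertex number in listed order) whose endpoints lie on opposite sides of northing = 3468623, where each meets that height, and whether that is right or left of the point:
Theta: 3–4 at easting≈605628.1 (left), 5–1 at easting≈615356.6 (left) → 0 crossings.
Iota: 1–2 at easting≈608426.9 (left), 5–1 at easting≈610650.7 (left) → 0 crossings.
Mu: 2–3 at easting≈607626.1 (left), 6–1 at easting≈615373.5 (left) → 0 crossings.
Alpha: 1–2 at easting≈614765.2 (left), 3–4 at easting≈609828.6 (left) → 0 crossings.
Eta: 3–4 at easting≈604356.6 (left), 5–1 at easting≈612706.6 (left) → 0 crossings.
Beta: 2–3 at easting≈608039.5 (left), 4–1 at easting≈611634.9 (left) → 0 crossings.
All counts are even, so the point lies outside every listed polygon.

none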